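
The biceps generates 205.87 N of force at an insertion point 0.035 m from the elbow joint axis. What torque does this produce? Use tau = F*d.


tau = F * d
tau = 205.87 * 0.035
tau = 7.2055 N*m

7.2055 N*m


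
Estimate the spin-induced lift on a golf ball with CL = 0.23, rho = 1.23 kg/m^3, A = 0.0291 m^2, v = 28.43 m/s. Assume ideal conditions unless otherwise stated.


FM = 0.5 * CL * rho * A * v^2
FM = 0.5 * 0.23 * 1.23 * 0.0291 * 28.43^2
v^2 = 808.2649
FM = 0.5 * 0.23 * 1.23 * 0.0291 * 808.2649 = 3.327 N

3.327 N


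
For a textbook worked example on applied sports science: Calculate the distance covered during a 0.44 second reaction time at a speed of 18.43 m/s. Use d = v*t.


d = v * t
d = 18.43 * 0.44
d = 8.1092 m

8.1092 m


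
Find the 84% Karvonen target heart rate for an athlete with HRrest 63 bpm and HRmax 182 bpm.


Target = HRrest + pct*(HRmax - HRrest)
Heart rate reserve = HRmax - HRrest = 182 - 63 = 119 bpm
Fraction = 84% = 0.84
Target = 63 + 0.84 * 119
Target = 63 + 99.96 = 162.96 bpm

162.96 bpm


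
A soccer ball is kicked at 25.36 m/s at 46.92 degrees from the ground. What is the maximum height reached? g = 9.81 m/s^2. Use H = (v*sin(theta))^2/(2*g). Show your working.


H = (v*sin(theta))^2 / (2*g)
vy = v*sin(theta) = 25.36 * sin(46.92 deg) = 18.523 m/s
H = vy^2 / (2*g) = 343.1001 / (2*9.81)
H = 343.1001 / 19.62 = 17.4873 m

17.4873 m


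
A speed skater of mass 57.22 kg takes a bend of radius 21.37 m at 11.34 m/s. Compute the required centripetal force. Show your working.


Fc = m * v^2 / r
v^2 = 11.34^2 = 128.5956
Fc = 57.22 * 128.5956 / 21.37
Fc = 7358.2402 / 21.37 = 344.3257 N

344.3257 N


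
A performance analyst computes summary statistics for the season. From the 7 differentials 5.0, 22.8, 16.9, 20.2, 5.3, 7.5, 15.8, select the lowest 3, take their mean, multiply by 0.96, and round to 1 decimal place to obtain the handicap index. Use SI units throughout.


All differentials: 5.0, 22.8, 16.9, 20.2, 5.3, 7.5, 15.8
Sorted: 5.0, 5.3, 7.5, 15.8, 16.9, 20.2, 22.8
Best 3: 5.0, 5.3, 7.5
Average of best = 17.8 / 3 = 5.9333
Raw index = 5.9333 * 0.96 = 5.696
Handicap index = round(5.696, 1) = 5.7

5.7


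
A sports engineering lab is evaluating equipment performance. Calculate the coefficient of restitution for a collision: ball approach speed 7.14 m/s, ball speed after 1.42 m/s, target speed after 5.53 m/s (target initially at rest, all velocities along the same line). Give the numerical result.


e = (v2_after - v1_after) / (v1_before - v2_before)
Numerator = 5.53 - 1.42 = 4.11
Denominator = 7.14 - 0 = 7.14
e = 4.11 / 7.14 = 0.5756

0.5756


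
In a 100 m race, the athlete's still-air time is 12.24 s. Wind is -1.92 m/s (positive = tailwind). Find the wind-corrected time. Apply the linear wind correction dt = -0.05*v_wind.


dt = -0.05 * v_wind = -0.05 * -1.92 = 0.096 s
t_corrected = t_still + dt = 12.24 + (0.096)
t_corrected = 12.336 s

12.336 s


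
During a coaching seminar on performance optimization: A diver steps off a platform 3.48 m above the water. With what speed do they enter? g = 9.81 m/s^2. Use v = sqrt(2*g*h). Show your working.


v = sqrt(2 * g * h)
v = sqrt(2 * 9.81 * 3.48)
v = sqrt(68.2776) = 8.263 m/s

8.263 m/s


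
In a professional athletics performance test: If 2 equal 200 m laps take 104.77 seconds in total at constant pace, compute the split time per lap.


Split time = total_time / n_laps = 104.77 / 2
Split time = 52.385 s per lap

52.385 s


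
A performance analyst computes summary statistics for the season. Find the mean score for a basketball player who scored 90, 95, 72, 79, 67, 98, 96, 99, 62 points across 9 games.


Average = sum / n
Sum = 758
Average = 758 / 9 = 84.2222

84.2222


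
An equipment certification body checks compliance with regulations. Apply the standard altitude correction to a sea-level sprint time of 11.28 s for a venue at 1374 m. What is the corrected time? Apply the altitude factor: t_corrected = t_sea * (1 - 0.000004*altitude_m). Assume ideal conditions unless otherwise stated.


Correction factor = 1 - 0.000004 * 1374 = 0.994504
t_corrected = t_sea * factor = 11.28 * 0.994504
t_corrected = 11.218 s

11.218 s


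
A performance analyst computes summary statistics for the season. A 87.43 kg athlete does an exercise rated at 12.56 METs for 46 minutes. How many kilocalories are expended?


kcal = MET * mass * time_hr
Convert time: 46 min = 0.7667 hr
kcal = 12.56 * 87.43 * 0.7667
kcal = 841.8926 kcal

841.8926 kcal


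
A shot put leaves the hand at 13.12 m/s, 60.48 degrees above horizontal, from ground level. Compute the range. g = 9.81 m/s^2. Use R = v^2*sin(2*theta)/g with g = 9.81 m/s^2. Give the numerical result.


R = v^2 * sin(2*theta) / g
Convert angle to radians: theta = 60.48 deg = 1.0556 rad
sin(2*theta) = sin(2.1112) = 0.8575
R = 13.12^2 * 0.8575 / 9.81
R = 172.1344 * 0.8575 / 9.81 = 15.0469 m

15.0469 m


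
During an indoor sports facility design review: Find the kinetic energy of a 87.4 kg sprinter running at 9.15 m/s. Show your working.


KE = 0.5 * m * v^2
KE = 0.5 * 87.4 * 9.15^2
KE = 0.5 * 87.4 * 83.7225 = 3658.6733 J

3658.6733 J


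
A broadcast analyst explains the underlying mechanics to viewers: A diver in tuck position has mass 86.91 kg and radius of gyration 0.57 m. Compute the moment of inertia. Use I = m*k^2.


I = m * k^2
I = 86.91 * 0.57^2
I = 86.91 * 0.3249 = 28.2371 kg*m^2

28.2371 kg*m^2


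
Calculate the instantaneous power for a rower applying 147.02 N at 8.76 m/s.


P = F * v
P = 147.02 * 8.76
P = 1287.8952 W

1287.8952 W


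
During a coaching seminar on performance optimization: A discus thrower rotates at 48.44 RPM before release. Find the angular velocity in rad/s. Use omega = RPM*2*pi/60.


omega = RPM * 2 * pi / 60
omega = 48.44 * 2 * 3.14159 / 60
omega = 304.3575 / 60 = 5.0726 rad/s

5.0726 rad/s


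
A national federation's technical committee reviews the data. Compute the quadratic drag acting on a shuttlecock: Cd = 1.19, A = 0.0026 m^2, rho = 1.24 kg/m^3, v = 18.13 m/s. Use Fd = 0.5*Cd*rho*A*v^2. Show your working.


Fd = 0.5 * Cd * rho * A * v^2
Fd = 0.5 * 1.19 * 1.24 * 0.0026 * 18.13^2
v^2 = 328.6969
Fd = 0.5 * 1.19 * 1.24 * 0.0026 * 328.6969 = 0.6305 N

0.6305 N


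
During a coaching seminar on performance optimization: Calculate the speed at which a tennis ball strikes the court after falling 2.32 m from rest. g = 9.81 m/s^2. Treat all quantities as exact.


v = sqrt(2 * g * h)
v = sqrt(2 * 9.81 * 2.32)
v = sqrt(45.5184) = 6.7467 m/s

6.7467 m/s


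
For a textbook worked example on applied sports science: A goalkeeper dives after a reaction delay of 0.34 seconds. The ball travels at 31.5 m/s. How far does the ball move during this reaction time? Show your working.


d = v * t
d = 31.5 * 0.34
d = 10.71 m

10.71 m


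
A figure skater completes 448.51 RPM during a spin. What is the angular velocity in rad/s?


omega = RPM * 2 * pi / 60
omega = 448.51 * 2 * 3.14159 / 60
omega = 2818.0714 / 60 = 46.9679 rad/s

46.9679 rad/s


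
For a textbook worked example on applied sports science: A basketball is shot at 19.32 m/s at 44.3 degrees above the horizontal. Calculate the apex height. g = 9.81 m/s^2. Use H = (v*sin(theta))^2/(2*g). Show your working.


H = (v*sin(theta))^2 / (2*g)
vy = v*sin(theta) = 19.32 * sin(44.3 deg) = 13.4934 m/s
H = vy^2 / (2*g) = 182.0714 / (2*9.81)
H = 182.0714 / 19.62 = 9.2799 m

9.2799 m


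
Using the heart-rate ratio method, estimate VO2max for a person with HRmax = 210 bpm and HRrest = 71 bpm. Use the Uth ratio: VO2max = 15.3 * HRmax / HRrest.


VO2max = 15.3 * HRmax / HRrest
VO2max = 15.3 * 210 / 71
VO2max = 3213 / 71 = 45.2535 mL/kg/min

45.2535 mL/kg/min


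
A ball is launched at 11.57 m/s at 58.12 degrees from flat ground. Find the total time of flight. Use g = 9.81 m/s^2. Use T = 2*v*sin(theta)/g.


T = 2*v*sin(theta)/g
sin(theta) = sin(58.12 deg) = 0.8492
T = 2*11.57*0.8492 / 9.81
T = 19.6495 / 9.81 = 2.003 s

2.003 s


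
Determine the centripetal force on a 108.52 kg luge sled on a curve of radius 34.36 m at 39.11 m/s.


Fc = m * v^2 / r
v^2 = 39.11^2 = 1529.5921
Fc = 108.52 * 1529.5921 / 34.36
Fc = 165991.3347 / 34.36 = 4830.9469 N

4830.9469 N


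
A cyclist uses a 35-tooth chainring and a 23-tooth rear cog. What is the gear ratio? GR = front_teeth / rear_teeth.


GR = front_teeth / rear_teeth
GR = 35 / 23
GR = 1.5217

1.5217


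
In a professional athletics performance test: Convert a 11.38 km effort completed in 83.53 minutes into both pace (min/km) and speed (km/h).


Pace = time / distance = 83.53 min / 11.38 km = 7.3401 min/km
Speed = distance / time_in_hours = 11.38 / 1.3922 hr
Speed = 8.1743 km/h

7.3401 min/km, 8.1743 km/h


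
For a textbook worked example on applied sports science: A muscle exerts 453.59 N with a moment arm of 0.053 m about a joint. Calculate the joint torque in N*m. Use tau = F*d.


tau = F * d
tau = 453.59 * 0.053
tau = 24.0403 N*m

24.0403 N*m


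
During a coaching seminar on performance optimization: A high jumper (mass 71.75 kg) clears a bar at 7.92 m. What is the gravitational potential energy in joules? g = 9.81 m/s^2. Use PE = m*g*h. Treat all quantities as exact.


PE = m * g * h
PE = 71.75 * 9.81 * 7.92
PE = 703.8675 * 7.92 = 5574.6306 J

5574.6306 J


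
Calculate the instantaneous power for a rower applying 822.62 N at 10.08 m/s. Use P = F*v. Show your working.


P = F * v
P = 822.62 * 10.08
P = 8292.0096 W

8292.0096 W


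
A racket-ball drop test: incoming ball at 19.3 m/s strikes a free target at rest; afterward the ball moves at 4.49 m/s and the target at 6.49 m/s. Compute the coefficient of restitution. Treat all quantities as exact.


e = (v2_after - v1_after) / (v1_before - v2_before)
Numerator = 6.49 - 4.49 = 2
Denominator = 19.3 - 0 = 19.3
e = 2 / 19.3 = 0.1036

0.1036


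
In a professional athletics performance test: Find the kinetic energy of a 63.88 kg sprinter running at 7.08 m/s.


KE = 0.5 * m * v^2
KE = 0.5 * 63.88 * 7.08^2
KE = 0.5 * 63.88 * 50.1264 = 1601.0372 J

1601.0372 J


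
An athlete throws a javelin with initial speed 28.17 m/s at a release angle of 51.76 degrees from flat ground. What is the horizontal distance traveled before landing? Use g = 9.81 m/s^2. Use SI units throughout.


R = v^2 * sin(2*theta) / g
Convert angle to radians: theta = 51.76 deg = 0.9034 rad
sin(2*theta) = sin(1.8068) = 0.9723
R = 28.17^2 * 0.9723 / 9.81
R = 793.5489 * 0.9723 / 9.81 = 78.6502 m

78.6502 m


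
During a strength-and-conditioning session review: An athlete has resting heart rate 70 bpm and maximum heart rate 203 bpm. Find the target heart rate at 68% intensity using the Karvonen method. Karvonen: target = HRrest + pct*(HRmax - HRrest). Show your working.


Target = HRrest + pct*(HRmax - HRrest)
Heart rate reserve = HRmax - HRrest = 203 - 70 = 133 bpm
Fraction = 68% = 0.68
Target = 70 + 0.68 * 133
Target = 70 + 90.44 = 160.44 bpm

160.44 bpm


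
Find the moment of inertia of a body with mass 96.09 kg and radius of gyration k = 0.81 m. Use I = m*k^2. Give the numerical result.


I = m * k^2
I = 96.09 * 0.81^2
I = 96.09 * 0.6561 = 63.0446 kg*m^2

63.0446 kg*m^2


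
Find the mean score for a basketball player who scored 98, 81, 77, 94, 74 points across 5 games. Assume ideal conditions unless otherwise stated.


Average = sum / n
Sum = 424
Average = 424 / 5 = 84.8

84.8


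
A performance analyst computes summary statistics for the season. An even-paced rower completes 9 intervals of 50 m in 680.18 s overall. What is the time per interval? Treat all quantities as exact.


Split time = total_time / n_laps = 680.18 / 9
Split time = 75.5756 s per lap

75.5756 s


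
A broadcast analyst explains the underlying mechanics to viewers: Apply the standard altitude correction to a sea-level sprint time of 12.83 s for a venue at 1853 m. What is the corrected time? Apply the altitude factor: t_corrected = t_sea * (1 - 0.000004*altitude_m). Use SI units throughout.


Correction factor = 1 - 0.000004 * 1853 = 0.992588
t_corrected = t_sea * factor = 12.83 * 0.992588
t_corrected = 12.7349 s

12.7349 s


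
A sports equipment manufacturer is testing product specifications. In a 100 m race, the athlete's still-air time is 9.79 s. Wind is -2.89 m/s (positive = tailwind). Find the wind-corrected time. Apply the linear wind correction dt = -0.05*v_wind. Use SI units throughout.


dt = -0.05 * v_wind = -0.05 * -2.89 = 0.1445 s
t_corrected = t_still + dt = 9.79 + (0.1445)
t_corrected = 9.9345 s

9.9345 s


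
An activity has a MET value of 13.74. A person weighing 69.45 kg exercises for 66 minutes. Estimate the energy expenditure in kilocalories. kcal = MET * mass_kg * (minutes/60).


kcal = MET * mass * time_hr
Convert time: 66 min = 1.1 hr
kcal = 13.74 * 69.45 * 1.1
kcal = 1049.6673 kcal

1049.6673 kcal


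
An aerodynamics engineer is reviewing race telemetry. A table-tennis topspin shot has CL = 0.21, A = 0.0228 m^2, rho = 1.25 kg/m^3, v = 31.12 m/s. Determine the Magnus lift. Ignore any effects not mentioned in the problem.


FM = 0.5 * CL * rho * A * v^2
FM = 0.5 * 0.21 * 1.25 * 0.0228 * 31.12^2
v^2 = 968.4544
FM = 0.5 * 0.21 * 1.25 * 0.0228 * 968.4544 = 2.8981 N

2.8981 N


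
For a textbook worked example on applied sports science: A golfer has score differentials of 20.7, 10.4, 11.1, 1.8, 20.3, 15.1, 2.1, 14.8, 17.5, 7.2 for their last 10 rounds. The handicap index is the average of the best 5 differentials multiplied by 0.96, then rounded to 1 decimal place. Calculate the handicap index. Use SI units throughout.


All differentials: 20.7, 10.4, 11.1, 1.8, 20.3, 15.1, 2.1, 14.8, 17.5, 7.2
Sorted: 1.8, 2.1, 7.2, 10.4, 11.1, 14.8, 15.1, 17.5, 20.3, 20.7
Best 5: 1.8, 2.1, 7.2, 10.4, 11.1
Average of best = 32.6 / 5 = 6.52
Raw index = 6.52 * 0.96 = 6.2592
Handicap index = round(6.2592, 1) = 6.3

6.3


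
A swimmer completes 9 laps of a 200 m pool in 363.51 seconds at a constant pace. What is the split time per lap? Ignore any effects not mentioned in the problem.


Split time = total_time / n_laps = 363.51 / 9
Split time = 40.39 s per lap

40.39 s


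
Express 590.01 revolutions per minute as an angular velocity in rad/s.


omega = RPM * 2 * pi / 60
omega = 590.01 * 2 * 3.14159 / 60
omega = 3707.1422 / 60 = 61.7857 rad/s

61.7857 rad/s


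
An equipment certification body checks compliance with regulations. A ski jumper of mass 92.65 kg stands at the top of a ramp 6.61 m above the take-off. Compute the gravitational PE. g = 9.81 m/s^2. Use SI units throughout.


PE = m * g * h
PE = 92.65 * 9.81 * 6.61
PE = 908.8965 * 6.61 = 6007.8059 J

6007.8059 J


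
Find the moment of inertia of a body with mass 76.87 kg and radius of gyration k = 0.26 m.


I = m * k^2
I = 76.87 * 0.26^2
I = 76.87 * 0.0676 = 5.1964 kg*m^2

5.1964 kg*m^2


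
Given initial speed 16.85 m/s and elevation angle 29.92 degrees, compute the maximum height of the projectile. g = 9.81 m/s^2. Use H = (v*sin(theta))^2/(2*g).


H = (v*sin(theta))^2 / (2*g)
vy = v*sin(theta) = 16.85 * sin(29.92 deg) = 8.4046 m/s
H = vy^2 / (2*g) = 70.6376 / (2*9.81)
H = 70.6376 / 19.62 = 3.6003 m

3.6003 m


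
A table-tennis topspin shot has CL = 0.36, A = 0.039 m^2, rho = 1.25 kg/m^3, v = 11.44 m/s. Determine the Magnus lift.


FM = 0.5 * CL * rho * A * v^2
FM = 0.5 * 0.36 * 1.25 * 0.039 * 11.44^2
v^2 = 130.8736
FM = 0.5 * 0.36 * 1.25 * 0.039 * 130.8736 = 1.1484 N

1.1484 N


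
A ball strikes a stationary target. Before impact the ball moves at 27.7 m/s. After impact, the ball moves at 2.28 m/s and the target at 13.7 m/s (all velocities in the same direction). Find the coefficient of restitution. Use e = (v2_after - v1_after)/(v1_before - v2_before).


e = (v2_after - v1_after) / (v1_before - v2_before)
Numerator = 13.7 - 2.28 = 11.42
Denominator = 27.7 - 0 = 27.7
e = 11.42 / 27.7 = 0.4123

0.4123


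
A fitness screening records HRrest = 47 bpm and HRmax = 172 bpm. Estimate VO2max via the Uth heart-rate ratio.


VO2max = 15.3 * HRmax / HRrest
VO2max = 15.3 * 172 / 47
VO2max = 2631.6 / 47 = 55.9915 mL/kg/min

55.9915 mL/kg/min


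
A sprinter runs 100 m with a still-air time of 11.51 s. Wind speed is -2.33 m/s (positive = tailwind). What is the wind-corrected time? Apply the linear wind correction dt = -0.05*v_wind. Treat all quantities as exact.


dt = -0.05 * v_wind = -0.05 * -2.33 = 0.1165 s
t_corrected = t_still + dt = 11.51 + (0.1165)
t_corrected = 11.6265 s

11.6265 s


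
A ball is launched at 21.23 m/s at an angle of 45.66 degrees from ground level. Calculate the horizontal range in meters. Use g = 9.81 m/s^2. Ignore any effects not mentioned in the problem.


R = v^2 * sin(2*theta) / g
Convert angle to radians: theta = 45.66 deg = 0.7969 rad
sin(2*theta) = sin(1.5938) = 0.9997
R = 21.23^2 * 0.9997 / 9.81
R = 450.7129 * 0.9997 / 9.81 = 45.932 m

45.932 m


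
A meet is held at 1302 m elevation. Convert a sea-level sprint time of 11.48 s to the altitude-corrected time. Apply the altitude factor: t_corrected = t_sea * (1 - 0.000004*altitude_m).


Correction factor = 1 - 0.000004 * 1302 = 0.994792
t_corrected = t_sea * factor = 11.48 * 0.994792
t_corrected = 11.4202 s

11.4202 s


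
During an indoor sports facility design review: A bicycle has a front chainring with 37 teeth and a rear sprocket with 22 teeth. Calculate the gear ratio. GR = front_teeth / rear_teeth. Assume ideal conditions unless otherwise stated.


GR = front_teeth / rear_teeth
GR = 37 / 22
GR = 1.6818

1.6818


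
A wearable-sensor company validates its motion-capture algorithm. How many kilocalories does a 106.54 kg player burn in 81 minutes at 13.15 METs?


kcal = MET * mass * time_hr
Convert time: 81 min = 1.35 hr
kcal = 13.15 * 106.54 * 1.35
kcal = 1891.3514 kcal

1891.3514 kcal


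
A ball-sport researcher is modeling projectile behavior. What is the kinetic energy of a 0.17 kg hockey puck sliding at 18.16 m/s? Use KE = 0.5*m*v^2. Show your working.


KE = 0.5 * m * v^2
KE = 0.5 * 0.17 * 18.16^2
KE = 0.5 * 0.17 * 329.7856 = 28.0318 J

28.0318 J


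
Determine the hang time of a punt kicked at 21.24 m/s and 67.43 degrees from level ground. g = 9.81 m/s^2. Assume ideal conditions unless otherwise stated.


T = 2*v*sin(theta)/g
sin(theta) = sin(67.43 deg) = 0.9234
T = 2*21.24*0.9234 / 9.81
T = 39.2265 / 9.81 = 3.9986 s

3.9986 s


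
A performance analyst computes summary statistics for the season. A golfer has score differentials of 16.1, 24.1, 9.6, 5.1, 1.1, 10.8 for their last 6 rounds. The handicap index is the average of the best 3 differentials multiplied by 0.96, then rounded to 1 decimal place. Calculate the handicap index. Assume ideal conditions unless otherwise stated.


All differentials: 16.1, 24.1, 9.6, 5.1, 1.1, 10.8
Sorted: 1.1, 5.1, 9.6, 10.8, 16.1, 24.1
Best 3: 1.1, 5.1, 9.6
Average of best = 15.8 / 3 = 5.2667
Raw index = 5.2667 * 0.96 = 5.056
Handicap index = round(5.056, 1) = 5.1

5.1


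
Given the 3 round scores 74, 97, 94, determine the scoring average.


Average = sum / n
Sum = 265
Average = 265 / 3 = 88.3333

88.3333


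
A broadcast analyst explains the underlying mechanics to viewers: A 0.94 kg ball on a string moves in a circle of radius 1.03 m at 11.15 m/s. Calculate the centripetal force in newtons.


Fc = m * v^2 / r
v^2 = 11.15^2 = 124.3225
Fc = 0.94 * 124.3225 / 1.03
Fc = 116.8632 / 1.03 = 113.4594 N

113.4594 N


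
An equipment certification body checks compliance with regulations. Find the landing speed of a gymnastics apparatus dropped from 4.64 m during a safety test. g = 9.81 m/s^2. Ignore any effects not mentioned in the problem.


v = sqrt(2 * g * h)
v = sqrt(2 * 9.81 * 4.64)
v = sqrt(91.0368) = 9.5413 m/s

9.5413 m/s


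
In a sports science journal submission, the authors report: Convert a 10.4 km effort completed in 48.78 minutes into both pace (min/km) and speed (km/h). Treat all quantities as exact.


Pace = time / distance = 48.78 min / 10.4 km = 4.6904 min/km
Speed = distance / time_in_hours = 10.4 / 0.813 hr
Speed = 12.7921 km/h

4.6904 min/km, 12.7921 km/h


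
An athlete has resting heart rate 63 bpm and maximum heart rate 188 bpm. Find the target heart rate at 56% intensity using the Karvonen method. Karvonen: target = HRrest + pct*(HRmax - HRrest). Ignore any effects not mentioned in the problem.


Target = HRrest + pct*(HRmax - HRrest)
Heart rate reserve = HRmax - HRrest = 188 - 63 = 125 bpm
Fraction = 56% = 0.56
Target = 63 + 0.56 * 125
Target = 63 + 70 = 133 bpm

133 bpm


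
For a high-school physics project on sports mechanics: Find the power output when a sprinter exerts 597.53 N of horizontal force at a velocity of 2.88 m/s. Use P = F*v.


P = F * v
P = 597.53 * 2.88
P = 1720.8864 W

1720.8864 W


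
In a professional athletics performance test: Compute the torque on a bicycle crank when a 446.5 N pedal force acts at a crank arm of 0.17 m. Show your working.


tau = F * d
tau = 446.5 * 0.17
tau = 75.905 N*m

75.905 N*m


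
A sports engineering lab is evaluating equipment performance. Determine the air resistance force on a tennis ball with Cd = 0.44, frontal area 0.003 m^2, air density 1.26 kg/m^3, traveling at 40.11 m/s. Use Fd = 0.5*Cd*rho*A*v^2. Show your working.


Fd = 0.5 * Cd * rho * A * v^2
Fd = 0.5 * 0.44 * 1.26 * 0.003 * 40.11^2
v^2 = 1608.8121
Fd = 0.5 * 0.44 * 1.26 * 0.003 * 1608.8121 = 1.3379 N

1.3379 N


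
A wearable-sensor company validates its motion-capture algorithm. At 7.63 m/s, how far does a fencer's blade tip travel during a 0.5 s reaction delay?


d = v * t
d = 7.63 * 0.5
d = 3.815 m

3.815 m


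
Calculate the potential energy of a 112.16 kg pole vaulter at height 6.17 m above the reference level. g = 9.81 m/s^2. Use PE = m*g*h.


PE = m * g * h
PE = 112.16 * 9.81 * 6.17
PE = 1100.2896 * 6.17 = 6788.7868 J

6788.7868 J


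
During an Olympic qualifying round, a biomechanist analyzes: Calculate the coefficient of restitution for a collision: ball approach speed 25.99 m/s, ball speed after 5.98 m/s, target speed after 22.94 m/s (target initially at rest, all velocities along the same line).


e = (v2_after - v1_after) / (v1_before - v2_before)
Numerator = 22.94 - 5.98 = 16.96
Denominator = 25.99 - 0 = 25.99
e = 16.96 / 25.99 = 0.6526

0.6526


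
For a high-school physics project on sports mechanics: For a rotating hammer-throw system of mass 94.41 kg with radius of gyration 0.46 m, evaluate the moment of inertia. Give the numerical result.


I = m * k^2
I = 94.41 * 0.46^2
I = 94.41 * 0.2116 = 19.9772 kg*m^2

19.9772 kg*m^2


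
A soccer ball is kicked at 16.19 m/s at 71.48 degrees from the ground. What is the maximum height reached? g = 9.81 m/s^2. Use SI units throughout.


H = (v*sin(theta))^2 / (2*g)
vy = v*sin(theta) = 16.19 * sin(71.48 deg) = 15.3516 m/s
H = vy^2 / (2*g) = 235.6706 / (2*9.81)
H = 235.6706 / 19.62 = 12.0118 m

12.0118 m


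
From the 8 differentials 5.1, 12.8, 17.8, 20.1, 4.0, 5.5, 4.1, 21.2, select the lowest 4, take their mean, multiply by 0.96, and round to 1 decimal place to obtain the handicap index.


All differentials: 5.1, 12.8, 17.8, 20.1, 4.0, 5.5, 4.1, 21.2
Sorted: 4.0, 4.1, 5.1, 5.5, 12.8, 17.8, 20.1, 21.2
Best 4: 4.0, 4.1, 5.1, 5.5
Average of best = 18.7 / 4 = 4.675
Raw index = 4.675 * 0.96 = 4.488
Handicap index = round(4.488, 1) = 4.5

4.5


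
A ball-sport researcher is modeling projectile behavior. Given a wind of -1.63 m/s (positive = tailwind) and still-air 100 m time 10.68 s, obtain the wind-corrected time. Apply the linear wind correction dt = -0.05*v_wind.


dt = -0.05 * v_wind = -0.05 * -1.63 = 0.0815 s
t_corrected = t_still + dt = 10.68 + (0.0815)
t_corrected = 10.7615 s

10.7615 s


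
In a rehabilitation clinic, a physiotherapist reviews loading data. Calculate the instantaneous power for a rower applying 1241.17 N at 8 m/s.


P = F * v
P = 1241.17 * 8
P = 9929.36 W

9929.36 W


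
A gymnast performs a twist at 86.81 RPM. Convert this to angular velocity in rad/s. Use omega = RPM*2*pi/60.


omega = RPM * 2 * pi / 60
omega = 86.81 * 2 * 3.14159 / 60
omega = 545.4433 / 60 = 9.0907 rad/s

9.0907 rad/s


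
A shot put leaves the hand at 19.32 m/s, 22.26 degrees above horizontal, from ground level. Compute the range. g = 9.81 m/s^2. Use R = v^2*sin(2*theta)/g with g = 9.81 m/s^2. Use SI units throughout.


R = v^2 * sin(2*theta) / g
Convert angle to radians: theta = 22.26 deg = 0.3885 rad
sin(2*theta) = sin(0.777) = 0.7012
R = 19.32^2 * 0.7012 / 9.81
R = 373.2624 * 0.7012 / 9.81 = 26.6785 m

26.6785 m


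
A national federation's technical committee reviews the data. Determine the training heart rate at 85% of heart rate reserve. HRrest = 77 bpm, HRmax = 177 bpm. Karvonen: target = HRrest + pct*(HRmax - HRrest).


Target = HRrest + pct*(HRmax - HRrest)
Heart rate reserve = HRmax - HRrest = 177 - 77 = 100 bpm
Fraction = 85% = 0.85
Target = 77 + 0.85 * 100
Target = 77 + 85 = 162 bpm

162 bpm


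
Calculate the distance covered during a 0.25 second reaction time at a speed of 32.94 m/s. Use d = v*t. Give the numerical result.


d = v * t
d = 32.94 * 0.25
d = 8.235 m

8.235 m


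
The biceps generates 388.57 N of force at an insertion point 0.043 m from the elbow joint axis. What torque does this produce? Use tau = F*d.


tau = F * d
tau = 388.57 * 0.043
tau = 16.7085 N*m

16.7085 N*m


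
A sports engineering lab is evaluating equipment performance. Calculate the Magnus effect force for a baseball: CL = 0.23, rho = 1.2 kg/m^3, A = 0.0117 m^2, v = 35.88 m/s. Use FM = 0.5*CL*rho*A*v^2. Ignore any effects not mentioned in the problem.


FM = 0.5 * CL * rho * A * v^2
FM = 0.5 * 0.23 * 1.2 * 0.0117 * 35.88^2
v^2 = 1287.3744
FM = 0.5 * 0.23 * 1.2 * 0.0117 * 1287.3744 = 2.0786 N

2.0786 N


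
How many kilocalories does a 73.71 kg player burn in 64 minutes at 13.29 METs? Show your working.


kcal = MET * mass * time_hr
Convert time: 64 min = 1.0667 hr
kcal = 13.29 * 73.71 * 1.0667
kcal = 1044.913 kcal

1044.913 kcal


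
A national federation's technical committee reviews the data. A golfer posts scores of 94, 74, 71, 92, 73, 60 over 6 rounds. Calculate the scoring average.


Average = sum / n
Sum = 464
Average = 464 / 6 = 77.3333

77.3333


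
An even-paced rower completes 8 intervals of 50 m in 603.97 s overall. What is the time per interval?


Split time = total_time / n_laps = 603.97 / 8
Split time = 75.4963 s per lap

75.4963 s


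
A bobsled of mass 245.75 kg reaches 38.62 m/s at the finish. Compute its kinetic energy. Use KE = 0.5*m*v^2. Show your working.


KE = 0.5 * m * v^2
KE = 0.5 * 245.75 * 38.62^2
KE = 0.5 * 245.75 * 1491.5044 = 183268.6031 J

183268.6031 J


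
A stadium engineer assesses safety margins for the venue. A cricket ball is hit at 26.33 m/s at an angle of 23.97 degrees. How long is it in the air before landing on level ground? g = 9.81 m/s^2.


T = 2*v*sin(theta)/g
sin(theta) = sin(23.97 deg) = 0.4063
T = 2*26.33*0.4063 / 9.81
T = 21.3936 / 9.81 = 2.1808 s

2.1808 s


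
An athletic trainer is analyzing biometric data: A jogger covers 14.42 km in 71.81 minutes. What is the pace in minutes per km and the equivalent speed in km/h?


Pace = time / distance = 71.81 min / 14.42 km = 4.9799 min/km
Speed = distance / time_in_hours = 14.42 / 1.1968 hr
Speed = 12.0485 km/h

4.9799 min/km, 12.0485 km/h


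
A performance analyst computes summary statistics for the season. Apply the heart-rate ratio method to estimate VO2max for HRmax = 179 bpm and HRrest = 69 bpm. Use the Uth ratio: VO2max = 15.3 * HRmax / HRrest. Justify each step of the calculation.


VO2max = 15.3 * HRmax / HRrest
VO2max = 15.3 * 179 / 69
VO2max = 2738.7 / 69 = 39.6913 mL/kg/min

39.6913 mL/kg/min


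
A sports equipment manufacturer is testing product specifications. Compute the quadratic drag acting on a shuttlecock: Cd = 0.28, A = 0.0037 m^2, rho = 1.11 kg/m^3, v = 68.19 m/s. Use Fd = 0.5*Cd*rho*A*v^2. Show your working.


Fd = 0.5 * Cd * rho * A * v^2
Fd = 0.5 * 0.28 * 1.11 * 0.0037 * 68.19^2
v^2 = 4649.8761
Fd = 0.5 * 0.28 * 1.11 * 0.0037 * 4649.8761 = 2.6736 N

2.6736 N


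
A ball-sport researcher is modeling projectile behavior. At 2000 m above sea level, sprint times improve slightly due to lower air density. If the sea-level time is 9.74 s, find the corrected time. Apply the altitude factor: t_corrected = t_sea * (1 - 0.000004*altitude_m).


Correction factor = 1 - 0.000004 * 2000 = 0.992
t_corrected = t_sea * factor = 9.74 * 0.992
t_corrected = 9.6621 s

9.6621 s


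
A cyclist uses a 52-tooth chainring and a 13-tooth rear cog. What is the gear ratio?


GR = front_teeth / rear_teeth
GR = 52 / 13
GR = 4

4


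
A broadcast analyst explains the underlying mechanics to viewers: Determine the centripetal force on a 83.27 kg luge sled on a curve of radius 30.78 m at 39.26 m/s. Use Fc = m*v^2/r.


Fc = m * v^2 / r
v^2 = 39.26^2 = 1541.3476
Fc = 83.27 * 1541.3476 / 30.78
Fc = 128348.0147 / 30.78 = 4169.851 N

4169.851 N


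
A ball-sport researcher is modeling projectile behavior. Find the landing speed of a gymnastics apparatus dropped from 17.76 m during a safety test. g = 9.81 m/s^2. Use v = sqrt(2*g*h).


v = sqrt(2 * g * h)
v = sqrt(2 * 9.81 * 17.76)
v = sqrt(348.4512) = 18.6668 m/s

18.6668 m/s


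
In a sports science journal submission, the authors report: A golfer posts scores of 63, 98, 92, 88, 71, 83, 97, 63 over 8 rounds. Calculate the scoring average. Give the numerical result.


Average = sum / n
Sum = 655
Average = 655 / 8 = 81.875

81.875


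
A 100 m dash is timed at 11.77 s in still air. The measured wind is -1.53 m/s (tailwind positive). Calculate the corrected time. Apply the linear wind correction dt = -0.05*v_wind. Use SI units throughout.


dt = -0.05 * v_wind = -0.05 * -1.53 = 0.0765 s
t_corrected = t_still + dt = 11.77 + (0.0765)
t_corrected = 11.8465 s

11.8465 s


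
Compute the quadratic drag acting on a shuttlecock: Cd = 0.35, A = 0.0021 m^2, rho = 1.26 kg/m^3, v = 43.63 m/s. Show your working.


Fd = 0.5 * Cd * rho * A * v^2
Fd = 0.5 * 0.35 * 1.26 * 0.0021 * 43.63^2
v^2 = 1903.5769
Fd = 0.5 * 0.35 * 1.26 * 0.0021 * 1903.5769 = 0.8815 N

0.8815 N


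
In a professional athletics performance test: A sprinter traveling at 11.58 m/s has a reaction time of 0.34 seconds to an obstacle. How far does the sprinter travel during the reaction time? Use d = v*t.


d = v * t
d = 11.58 * 0.34
d = 3.9372 m

3.9372 m


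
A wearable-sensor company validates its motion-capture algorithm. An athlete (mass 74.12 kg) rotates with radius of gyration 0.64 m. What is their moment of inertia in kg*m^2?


I = m * k^2
I = 74.12 * 0.64^2
I = 74.12 * 0.4096 = 30.3596 kg*m^2

30.3596 kg*m^2


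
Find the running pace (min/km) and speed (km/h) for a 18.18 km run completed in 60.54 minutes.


Pace = time / distance = 60.54 min / 18.18 km = 3.33 min/km
Speed = distance / time_in_hours = 18.18 / 1.009 hr
Speed = 18.0178 km/h

3.33 min/km, 18.0178 km/h


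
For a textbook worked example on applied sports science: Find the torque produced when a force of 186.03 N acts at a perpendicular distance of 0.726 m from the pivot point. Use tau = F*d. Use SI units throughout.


tau = F * d
tau = 186.03 * 0.726
tau = 135.0578 N*m

135.0578 N*m


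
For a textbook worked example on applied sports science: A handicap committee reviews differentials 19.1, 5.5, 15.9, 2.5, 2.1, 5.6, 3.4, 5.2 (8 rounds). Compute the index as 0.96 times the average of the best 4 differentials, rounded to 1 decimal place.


All differentials: 19.1, 5.5, 15.9, 2.5, 2.1, 5.6, 3.4, 5.2
Sorted: 2.1, 2.5, 3.4, 5.2, 5.5, 5.6, 15.9, 19.1
Best 4: 2.1, 2.5, 3.4, 5.2
Average of best = 13.2 / 4 = 3.3
Raw index = 3.3 * 0.96 = 3.168
Handicap index = round(3.168, 1) = 3.2

3.2


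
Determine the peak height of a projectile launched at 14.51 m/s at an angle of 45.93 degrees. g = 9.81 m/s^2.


H = (v*sin(theta))^2 / (2*g)
vy = v*sin(theta) = 14.51 * sin(45.93 deg) = 10.4253 m/s
H = vy^2 / (2*g) = 108.6868 / (2*9.81)
H = 108.6868 / 19.62 = 5.5396 m

5.5396 m


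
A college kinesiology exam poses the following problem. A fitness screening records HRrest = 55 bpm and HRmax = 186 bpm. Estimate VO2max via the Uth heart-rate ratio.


VO2max = 15.3 * HRmax / HRrest
VO2max = 15.3 * 186 / 55
VO2max = 2845.8 / 55 = 51.7418 mL/kg/min

51.7418 mL/kg/min


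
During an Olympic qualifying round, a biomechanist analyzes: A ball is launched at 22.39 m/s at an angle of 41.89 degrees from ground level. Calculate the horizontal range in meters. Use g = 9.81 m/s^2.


R = v^2 * sin(2*theta) / g
Convert angle to radians: theta = 41.89 deg = 0.7311 rad
sin(2*theta) = sin(1.4622) = 0.9941
R = 22.39^2 * 0.9941 / 9.81
R = 501.3121 * 0.9941 / 9.81 = 50.8013 m

50.8013 m


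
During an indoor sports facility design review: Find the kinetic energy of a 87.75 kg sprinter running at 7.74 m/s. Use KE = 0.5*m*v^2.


KE = 0.5 * m * v^2
KE = 0.5 * 87.75 * 7.74^2
KE = 0.5 * 87.75 * 59.9076 = 2628.446 J

2628.446 J


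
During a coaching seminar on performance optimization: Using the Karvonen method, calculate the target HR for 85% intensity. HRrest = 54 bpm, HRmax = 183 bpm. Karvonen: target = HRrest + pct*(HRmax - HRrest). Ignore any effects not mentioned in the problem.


Target = HRrest + pct*(HRmax - HRrest)
Heart rate reserve = HRmax - HRrest = 183 - 54 = 129 bpm
Fraction = 85% = 0.85
Target = 54 + 0.85 * 129
Target = 54 + 109.65 = 163.65 bpm

163.65 bpm


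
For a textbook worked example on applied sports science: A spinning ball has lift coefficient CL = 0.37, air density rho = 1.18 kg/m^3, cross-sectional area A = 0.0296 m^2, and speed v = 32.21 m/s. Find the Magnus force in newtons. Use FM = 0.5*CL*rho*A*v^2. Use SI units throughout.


FM = 0.5 * CL * rho * A * v^2
FM = 0.5 * 0.37 * 1.18 * 0.0296 * 32.21^2
v^2 = 1037.4841
FM = 0.5 * 0.37 * 1.18 * 0.0296 * 1037.4841 = 6.7039 N

6.7039 N


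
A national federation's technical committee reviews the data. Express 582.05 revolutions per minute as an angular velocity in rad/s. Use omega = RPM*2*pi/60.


omega = RPM * 2 * pi / 60
omega = 582.05 * 2 * 3.14159 / 60
omega = 3657.128 / 60 = 60.9521 rad/s

60.9521 rad/s


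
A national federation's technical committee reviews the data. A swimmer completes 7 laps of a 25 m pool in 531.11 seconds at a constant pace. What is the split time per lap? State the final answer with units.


Split time = total_time / n_laps = 531.11 / 7
Split time = 75.8729 s per lap

75.8729 s


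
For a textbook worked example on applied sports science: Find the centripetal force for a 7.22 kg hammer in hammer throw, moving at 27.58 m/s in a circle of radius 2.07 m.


Fc = m * v^2 / r
v^2 = 27.58^2 = 760.6564
Fc = 7.22 * 760.6564 / 2.07
Fc = 5491.9392 / 2.07 = 2653.1107 N

2653.1107 N


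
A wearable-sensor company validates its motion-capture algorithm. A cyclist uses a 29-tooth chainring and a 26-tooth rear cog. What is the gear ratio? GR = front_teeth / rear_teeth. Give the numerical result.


GR = front_teeth / rear_teeth
GR = 29 / 26
GR = 1.1154

1.1154


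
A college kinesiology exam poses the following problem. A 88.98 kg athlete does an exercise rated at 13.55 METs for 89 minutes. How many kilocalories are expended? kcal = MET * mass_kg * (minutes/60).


kcal = MET * mass * time_hr
Convert time: 89 min = 1.4833 hr
kcal = 13.55 * 88.98 * 1.4833
kcal = 1788.4239 kcal

1788.4239 kcal


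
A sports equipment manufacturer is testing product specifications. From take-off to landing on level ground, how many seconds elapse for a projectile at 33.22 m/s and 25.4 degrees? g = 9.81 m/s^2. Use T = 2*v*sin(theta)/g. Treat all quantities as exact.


T = 2*v*sin(theta)/g
sin(theta) = sin(25.4 deg) = 0.4289
T = 2*33.22*0.4289 / 9.81
T = 28.4985 / 9.81 = 2.905 s

2.905 s


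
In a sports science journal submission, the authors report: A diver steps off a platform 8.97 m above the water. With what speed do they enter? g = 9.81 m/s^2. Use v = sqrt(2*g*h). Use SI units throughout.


v = sqrt(2 * g * h)
v = sqrt(2 * 9.81 * 8.97)
v = sqrt(175.9914) = 13.2662 m/s

13.2662 m/s


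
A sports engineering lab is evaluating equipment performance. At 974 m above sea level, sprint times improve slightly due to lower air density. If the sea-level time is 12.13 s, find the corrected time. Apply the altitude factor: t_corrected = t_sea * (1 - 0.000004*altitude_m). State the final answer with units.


Correction factor = 1 - 0.000004 * 974 = 0.996104
t_corrected = t_sea * factor = 12.13 * 0.996104
t_corrected = 12.0827 s

12.0827 s


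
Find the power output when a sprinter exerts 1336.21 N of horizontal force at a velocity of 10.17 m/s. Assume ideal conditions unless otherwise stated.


P = F * v
P = 1336.21 * 10.17
P = 13589.2557 W

13589.2557 W


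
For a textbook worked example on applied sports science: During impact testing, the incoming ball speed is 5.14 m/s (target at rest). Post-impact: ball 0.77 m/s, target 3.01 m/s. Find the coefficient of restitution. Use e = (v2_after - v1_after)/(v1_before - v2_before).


e = (v2_after - v1_after) / (v1_before - v2_before)
Numerator = 3.01 - 0.77 = 2.24
Denominator = 5.14 - 0 = 5.14
e = 2.24 / 5.14 = 0.4358

0.4358


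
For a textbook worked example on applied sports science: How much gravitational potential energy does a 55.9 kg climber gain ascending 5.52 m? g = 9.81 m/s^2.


PE = m * g * h
PE = 55.9 * 9.81 * 5.52
PE = 548.379 * 5.52 = 3027.0521 J

3027.0521 J


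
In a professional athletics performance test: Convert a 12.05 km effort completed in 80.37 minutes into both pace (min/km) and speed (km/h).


Pace = time / distance = 80.37 min / 12.05 km = 6.6697 min/km
Speed = distance / time_in_hours = 12.05 / 1.3395 hr
Speed = 8.9959 km/h

6.6697 min/km, 8.9959 km/h


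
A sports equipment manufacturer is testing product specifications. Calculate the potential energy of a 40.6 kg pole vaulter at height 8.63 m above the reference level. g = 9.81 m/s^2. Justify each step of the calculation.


PE = m * g * h
PE = 40.6 * 9.81 * 8.63
PE = 398.286 * 8.63 = 3437.2082 J

3437.2082 J


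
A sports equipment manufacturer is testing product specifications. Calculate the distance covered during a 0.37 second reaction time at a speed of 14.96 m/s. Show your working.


d = v * t
d = 14.96 * 0.37
d = 5.5352 m

5.5352 m


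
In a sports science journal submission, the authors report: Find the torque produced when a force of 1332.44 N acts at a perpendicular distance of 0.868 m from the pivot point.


tau = F * d
tau = 1332.44 * 0.868
tau = 1156.5579 N*m

1156.5579 N*m


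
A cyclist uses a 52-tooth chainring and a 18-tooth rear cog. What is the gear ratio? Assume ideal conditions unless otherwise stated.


GR = front_teeth / rear_teeth
GR = 52 / 18
GR = 2.8889

2.8889


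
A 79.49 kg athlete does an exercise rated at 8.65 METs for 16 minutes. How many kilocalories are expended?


kcal = MET * mass * time_hr
Convert time: 16 min = 0.2667 hr
kcal = 8.65 * 79.49 * 0.2667
kcal = 183.3569 kcal

183.3569 kcal


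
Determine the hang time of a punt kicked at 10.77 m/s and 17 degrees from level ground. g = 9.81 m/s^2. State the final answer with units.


T = 2*v*sin(theta)/g
sin(theta) = sin(17 deg) = 0.2924
T = 2*10.77*0.2924 / 9.81
T = 6.2977 / 9.81 = 0.642 s

0.642 s


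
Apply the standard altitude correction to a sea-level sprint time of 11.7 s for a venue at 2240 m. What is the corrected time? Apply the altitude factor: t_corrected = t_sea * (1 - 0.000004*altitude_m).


Correction factor = 1 - 0.000004 * 2240 = 0.99104
t_corrected = t_sea * factor = 11.7 * 0.99104
t_corrected = 11.5952 s

11.5952 s


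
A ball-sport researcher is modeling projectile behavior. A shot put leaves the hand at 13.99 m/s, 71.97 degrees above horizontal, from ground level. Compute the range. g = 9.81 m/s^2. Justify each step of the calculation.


R = v^2 * sin(2*theta) / g
Convert angle to radians: theta = 71.97 deg = 1.2561 rad
sin(2*theta) = sin(2.5122) = 0.5886
R = 13.99^2 * 0.5886 / 9.81
R = 195.7201 * 0.5886 / 9.81 = 11.7438 m

11.7438 m
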